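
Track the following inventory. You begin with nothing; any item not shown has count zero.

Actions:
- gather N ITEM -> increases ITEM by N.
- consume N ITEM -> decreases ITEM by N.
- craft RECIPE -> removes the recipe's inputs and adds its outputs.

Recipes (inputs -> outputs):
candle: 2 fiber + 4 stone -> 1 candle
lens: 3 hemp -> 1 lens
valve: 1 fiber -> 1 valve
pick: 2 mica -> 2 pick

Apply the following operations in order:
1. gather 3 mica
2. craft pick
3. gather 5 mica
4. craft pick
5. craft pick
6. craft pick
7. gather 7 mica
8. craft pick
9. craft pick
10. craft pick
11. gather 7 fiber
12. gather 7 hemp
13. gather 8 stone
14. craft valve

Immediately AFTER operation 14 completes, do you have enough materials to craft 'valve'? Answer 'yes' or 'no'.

Answer: yes

Derivation:
After 1 (gather 3 mica): mica=3
After 2 (craft pick): mica=1 pick=2
After 3 (gather 5 mica): mica=6 pick=2
After 4 (craft pick): mica=4 pick=4
After 5 (craft pick): mica=2 pick=6
After 6 (craft pick): pick=8
After 7 (gather 7 mica): mica=7 pick=8
After 8 (craft pick): mica=5 pick=10
After 9 (craft pick): mica=3 pick=12
After 10 (craft pick): mica=1 pick=14
After 11 (gather 7 fiber): fiber=7 mica=1 pick=14
After 12 (gather 7 hemp): fiber=7 hemp=7 mica=1 pick=14
After 13 (gather 8 stone): fiber=7 hemp=7 mica=1 pick=14 stone=8
After 14 (craft valve): fiber=6 hemp=7 mica=1 pick=14 stone=8 valve=1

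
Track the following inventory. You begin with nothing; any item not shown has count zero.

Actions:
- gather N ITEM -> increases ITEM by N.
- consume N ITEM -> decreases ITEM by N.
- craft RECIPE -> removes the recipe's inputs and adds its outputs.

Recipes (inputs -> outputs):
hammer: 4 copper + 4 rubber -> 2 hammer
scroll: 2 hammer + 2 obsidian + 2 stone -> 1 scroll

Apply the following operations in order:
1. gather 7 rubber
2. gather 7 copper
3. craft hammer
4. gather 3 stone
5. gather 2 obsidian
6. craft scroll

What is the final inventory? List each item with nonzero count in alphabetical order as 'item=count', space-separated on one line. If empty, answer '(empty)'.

After 1 (gather 7 rubber): rubber=7
After 2 (gather 7 copper): copper=7 rubber=7
After 3 (craft hammer): copper=3 hammer=2 rubber=3
After 4 (gather 3 stone): copper=3 hammer=2 rubber=3 stone=3
After 5 (gather 2 obsidian): copper=3 hammer=2 obsidian=2 rubber=3 stone=3
After 6 (craft scroll): copper=3 rubber=3 scroll=1 stone=1

Answer: copper=3 rubber=3 scroll=1 stone=1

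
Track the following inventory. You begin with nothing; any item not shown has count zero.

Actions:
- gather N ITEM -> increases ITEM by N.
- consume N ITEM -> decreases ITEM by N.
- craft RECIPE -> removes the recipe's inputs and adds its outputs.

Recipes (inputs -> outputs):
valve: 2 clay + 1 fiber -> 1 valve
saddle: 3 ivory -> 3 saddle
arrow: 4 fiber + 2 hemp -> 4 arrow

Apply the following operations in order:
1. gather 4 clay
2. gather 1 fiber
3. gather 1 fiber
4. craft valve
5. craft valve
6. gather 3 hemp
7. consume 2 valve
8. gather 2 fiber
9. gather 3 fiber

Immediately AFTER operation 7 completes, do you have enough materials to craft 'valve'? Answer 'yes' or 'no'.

Answer: no

Derivation:
After 1 (gather 4 clay): clay=4
After 2 (gather 1 fiber): clay=4 fiber=1
After 3 (gather 1 fiber): clay=4 fiber=2
After 4 (craft valve): clay=2 fiber=1 valve=1
After 5 (craft valve): valve=2
After 6 (gather 3 hemp): hemp=3 valve=2
After 7 (consume 2 valve): hemp=3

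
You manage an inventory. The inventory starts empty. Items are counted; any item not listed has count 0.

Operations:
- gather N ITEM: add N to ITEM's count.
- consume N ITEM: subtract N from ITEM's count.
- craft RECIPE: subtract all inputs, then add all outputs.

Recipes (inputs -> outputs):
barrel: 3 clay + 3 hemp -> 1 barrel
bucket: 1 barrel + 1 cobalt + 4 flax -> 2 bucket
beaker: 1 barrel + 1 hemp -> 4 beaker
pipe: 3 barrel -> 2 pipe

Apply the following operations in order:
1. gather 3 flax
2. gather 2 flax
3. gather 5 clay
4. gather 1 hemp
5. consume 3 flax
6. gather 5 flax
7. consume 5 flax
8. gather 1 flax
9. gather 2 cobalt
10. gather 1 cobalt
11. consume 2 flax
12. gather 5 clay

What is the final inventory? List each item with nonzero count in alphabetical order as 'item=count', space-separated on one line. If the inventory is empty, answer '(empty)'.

After 1 (gather 3 flax): flax=3
After 2 (gather 2 flax): flax=5
After 3 (gather 5 clay): clay=5 flax=5
After 4 (gather 1 hemp): clay=5 flax=5 hemp=1
After 5 (consume 3 flax): clay=5 flax=2 hemp=1
After 6 (gather 5 flax): clay=5 flax=7 hemp=1
After 7 (consume 5 flax): clay=5 flax=2 hemp=1
After 8 (gather 1 flax): clay=5 flax=3 hemp=1
After 9 (gather 2 cobalt): clay=5 cobalt=2 flax=3 hemp=1
After 10 (gather 1 cobalt): clay=5 cobalt=3 flax=3 hemp=1
After 11 (consume 2 flax): clay=5 cobalt=3 flax=1 hemp=1
After 12 (gather 5 clay): clay=10 cobalt=3 flax=1 hemp=1

Answer: clay=10 cobalt=3 flax=1 hemp=1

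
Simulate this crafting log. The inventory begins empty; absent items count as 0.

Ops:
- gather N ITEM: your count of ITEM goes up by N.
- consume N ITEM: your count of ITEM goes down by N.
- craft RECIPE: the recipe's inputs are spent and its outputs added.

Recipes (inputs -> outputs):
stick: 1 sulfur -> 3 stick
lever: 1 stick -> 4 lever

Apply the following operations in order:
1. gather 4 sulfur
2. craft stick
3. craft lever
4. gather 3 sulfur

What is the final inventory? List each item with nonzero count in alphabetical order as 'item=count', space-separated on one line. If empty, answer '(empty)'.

Answer: lever=4 stick=2 sulfur=6

Derivation:
After 1 (gather 4 sulfur): sulfur=4
After 2 (craft stick): stick=3 sulfur=3
After 3 (craft lever): lever=4 stick=2 sulfur=3
After 4 (gather 3 sulfur): lever=4 stick=2 sulfur=6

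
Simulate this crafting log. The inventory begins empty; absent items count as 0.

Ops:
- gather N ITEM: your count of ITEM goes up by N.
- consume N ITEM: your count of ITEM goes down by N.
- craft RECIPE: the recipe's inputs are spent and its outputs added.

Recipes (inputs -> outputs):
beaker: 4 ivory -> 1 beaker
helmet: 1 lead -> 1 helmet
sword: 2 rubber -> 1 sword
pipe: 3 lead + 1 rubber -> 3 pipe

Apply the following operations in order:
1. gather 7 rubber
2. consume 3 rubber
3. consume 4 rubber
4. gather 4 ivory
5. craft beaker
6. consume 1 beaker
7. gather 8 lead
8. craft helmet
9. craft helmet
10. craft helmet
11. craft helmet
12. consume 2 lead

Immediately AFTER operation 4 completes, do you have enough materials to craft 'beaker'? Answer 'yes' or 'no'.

After 1 (gather 7 rubber): rubber=7
After 2 (consume 3 rubber): rubber=4
After 3 (consume 4 rubber): (empty)
After 4 (gather 4 ivory): ivory=4

Answer: yes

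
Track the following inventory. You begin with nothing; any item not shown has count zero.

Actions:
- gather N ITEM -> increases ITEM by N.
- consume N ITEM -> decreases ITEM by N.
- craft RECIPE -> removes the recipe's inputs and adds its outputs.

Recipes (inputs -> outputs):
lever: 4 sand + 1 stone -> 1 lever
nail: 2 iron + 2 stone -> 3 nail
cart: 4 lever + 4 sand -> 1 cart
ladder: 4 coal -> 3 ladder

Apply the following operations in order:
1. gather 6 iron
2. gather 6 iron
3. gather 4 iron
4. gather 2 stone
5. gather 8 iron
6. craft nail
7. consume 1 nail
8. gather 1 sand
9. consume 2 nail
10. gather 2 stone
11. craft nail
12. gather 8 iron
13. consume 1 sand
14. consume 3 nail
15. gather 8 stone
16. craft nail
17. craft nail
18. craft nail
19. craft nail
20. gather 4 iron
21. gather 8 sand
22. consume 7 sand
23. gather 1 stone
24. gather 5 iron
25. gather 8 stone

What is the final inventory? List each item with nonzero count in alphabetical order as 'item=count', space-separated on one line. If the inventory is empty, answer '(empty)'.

After 1 (gather 6 iron): iron=6
After 2 (gather 6 iron): iron=12
After 3 (gather 4 iron): iron=16
After 4 (gather 2 stone): iron=16 stone=2
After 5 (gather 8 iron): iron=24 stone=2
After 6 (craft nail): iron=22 nail=3
After 7 (consume 1 nail): iron=22 nail=2
After 8 (gather 1 sand): iron=22 nail=2 sand=1
After 9 (consume 2 nail): iron=22 sand=1
After 10 (gather 2 stone): iron=22 sand=1 stone=2
After 11 (craft nail): iron=20 nail=3 sand=1
After 12 (gather 8 iron): iron=28 nail=3 sand=1
After 13 (consume 1 sand): iron=28 nail=3
After 14 (consume 3 nail): iron=28
After 15 (gather 8 stone): iron=28 stone=8
After 16 (craft nail): iron=26 nail=3 stone=6
After 17 (craft nail): iron=24 nail=6 stone=4
After 18 (craft nail): iron=22 nail=9 stone=2
After 19 (craft nail): iron=20 nail=12
After 20 (gather 4 iron): iron=24 nail=12
After 21 (gather 8 sand): iron=24 nail=12 sand=8
After 22 (consume 7 sand): iron=24 nail=12 sand=1
After 23 (gather 1 stone): iron=24 nail=12 sand=1 stone=1
After 24 (gather 5 iron): iron=29 nail=12 sand=1 stone=1
After 25 (gather 8 stone): iron=29 nail=12 sand=1 stone=9

Answer: iron=29 nail=12 sand=1 stone=9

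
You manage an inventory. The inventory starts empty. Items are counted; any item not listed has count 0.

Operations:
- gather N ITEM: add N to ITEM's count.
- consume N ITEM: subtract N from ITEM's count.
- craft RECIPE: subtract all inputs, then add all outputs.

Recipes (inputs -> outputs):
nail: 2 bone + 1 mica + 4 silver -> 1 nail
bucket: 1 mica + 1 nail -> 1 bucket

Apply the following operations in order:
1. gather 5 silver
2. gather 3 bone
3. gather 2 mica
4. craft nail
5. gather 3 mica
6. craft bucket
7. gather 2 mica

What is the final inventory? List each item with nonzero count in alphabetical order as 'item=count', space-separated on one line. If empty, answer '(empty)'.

After 1 (gather 5 silver): silver=5
After 2 (gather 3 bone): bone=3 silver=5
After 3 (gather 2 mica): bone=3 mica=2 silver=5
After 4 (craft nail): bone=1 mica=1 nail=1 silver=1
After 5 (gather 3 mica): bone=1 mica=4 nail=1 silver=1
After 6 (craft bucket): bone=1 bucket=1 mica=3 silver=1
After 7 (gather 2 mica): bone=1 bucket=1 mica=5 silver=1

Answer: bone=1 bucket=1 mica=5 silver=1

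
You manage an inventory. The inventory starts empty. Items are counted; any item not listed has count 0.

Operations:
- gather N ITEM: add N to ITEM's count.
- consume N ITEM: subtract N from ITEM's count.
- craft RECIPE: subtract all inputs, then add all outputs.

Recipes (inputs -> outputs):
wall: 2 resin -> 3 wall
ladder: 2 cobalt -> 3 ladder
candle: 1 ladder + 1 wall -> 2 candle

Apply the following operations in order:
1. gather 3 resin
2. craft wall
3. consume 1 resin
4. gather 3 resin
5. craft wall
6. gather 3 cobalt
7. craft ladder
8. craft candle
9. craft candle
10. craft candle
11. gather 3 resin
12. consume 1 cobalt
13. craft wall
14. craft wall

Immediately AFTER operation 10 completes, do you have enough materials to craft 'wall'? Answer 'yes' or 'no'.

After 1 (gather 3 resin): resin=3
After 2 (craft wall): resin=1 wall=3
After 3 (consume 1 resin): wall=3
After 4 (gather 3 resin): resin=3 wall=3
After 5 (craft wall): resin=1 wall=6
After 6 (gather 3 cobalt): cobalt=3 resin=1 wall=6
After 7 (craft ladder): cobalt=1 ladder=3 resin=1 wall=6
After 8 (craft candle): candle=2 cobalt=1 ladder=2 resin=1 wall=5
After 9 (craft candle): candle=4 cobalt=1 ladder=1 resin=1 wall=4
After 10 (craft candle): candle=6 cobalt=1 resin=1 wall=3

Answer: no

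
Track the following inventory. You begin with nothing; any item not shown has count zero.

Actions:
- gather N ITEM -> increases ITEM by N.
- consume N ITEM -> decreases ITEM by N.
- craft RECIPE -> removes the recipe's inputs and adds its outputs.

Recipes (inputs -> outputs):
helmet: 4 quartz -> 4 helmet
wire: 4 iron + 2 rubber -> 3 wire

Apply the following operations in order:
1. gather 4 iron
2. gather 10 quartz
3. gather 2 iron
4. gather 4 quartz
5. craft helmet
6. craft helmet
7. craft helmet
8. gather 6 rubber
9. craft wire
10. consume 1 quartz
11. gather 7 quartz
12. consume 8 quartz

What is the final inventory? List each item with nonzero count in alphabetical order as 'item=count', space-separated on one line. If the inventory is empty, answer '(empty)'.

Answer: helmet=12 iron=2 rubber=4 wire=3

Derivation:
After 1 (gather 4 iron): iron=4
After 2 (gather 10 quartz): iron=4 quartz=10
After 3 (gather 2 iron): iron=6 quartz=10
After 4 (gather 4 quartz): iron=6 quartz=14
After 5 (craft helmet): helmet=4 iron=6 quartz=10
After 6 (craft helmet): helmet=8 iron=6 quartz=6
After 7 (craft helmet): helmet=12 iron=6 quartz=2
After 8 (gather 6 rubber): helmet=12 iron=6 quartz=2 rubber=6
After 9 (craft wire): helmet=12 iron=2 quartz=2 rubber=4 wire=3
After 10 (consume 1 quartz): helmet=12 iron=2 quartz=1 rubber=4 wire=3
After 11 (gather 7 quartz): helmet=12 iron=2 quartz=8 rubber=4 wire=3
After 12 (consume 8 quartz): helmet=12 iron=2 rubber=4 wire=3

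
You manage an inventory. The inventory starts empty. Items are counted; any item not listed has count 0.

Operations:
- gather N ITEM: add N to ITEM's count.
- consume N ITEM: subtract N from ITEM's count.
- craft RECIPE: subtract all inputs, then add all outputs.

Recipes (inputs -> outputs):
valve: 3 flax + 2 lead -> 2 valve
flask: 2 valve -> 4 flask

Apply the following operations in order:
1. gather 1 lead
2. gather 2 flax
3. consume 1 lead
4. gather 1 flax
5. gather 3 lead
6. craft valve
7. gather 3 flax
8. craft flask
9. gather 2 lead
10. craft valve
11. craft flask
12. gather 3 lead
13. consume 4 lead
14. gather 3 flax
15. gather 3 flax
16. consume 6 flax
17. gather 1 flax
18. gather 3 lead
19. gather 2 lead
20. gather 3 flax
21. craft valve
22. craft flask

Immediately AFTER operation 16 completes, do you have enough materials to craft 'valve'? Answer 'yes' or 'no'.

After 1 (gather 1 lead): lead=1
After 2 (gather 2 flax): flax=2 lead=1
After 3 (consume 1 lead): flax=2
After 4 (gather 1 flax): flax=3
After 5 (gather 3 lead): flax=3 lead=3
After 6 (craft valve): lead=1 valve=2
After 7 (gather 3 flax): flax=3 lead=1 valve=2
After 8 (craft flask): flask=4 flax=3 lead=1
After 9 (gather 2 lead): flask=4 flax=3 lead=3
After 10 (craft valve): flask=4 lead=1 valve=2
After 11 (craft flask): flask=8 lead=1
After 12 (gather 3 lead): flask=8 lead=4
After 13 (consume 4 lead): flask=8
After 14 (gather 3 flax): flask=8 flax=3
After 15 (gather 3 flax): flask=8 flax=6
After 16 (consume 6 flax): flask=8

Answer: no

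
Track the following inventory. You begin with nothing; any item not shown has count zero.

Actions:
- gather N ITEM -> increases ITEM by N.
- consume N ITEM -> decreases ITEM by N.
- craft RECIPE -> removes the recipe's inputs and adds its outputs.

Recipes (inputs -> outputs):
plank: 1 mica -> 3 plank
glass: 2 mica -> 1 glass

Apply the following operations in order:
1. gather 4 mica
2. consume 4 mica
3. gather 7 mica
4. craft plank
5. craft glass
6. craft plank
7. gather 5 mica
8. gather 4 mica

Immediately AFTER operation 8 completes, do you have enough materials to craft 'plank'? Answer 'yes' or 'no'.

After 1 (gather 4 mica): mica=4
After 2 (consume 4 mica): (empty)
After 3 (gather 7 mica): mica=7
After 4 (craft plank): mica=6 plank=3
After 5 (craft glass): glass=1 mica=4 plank=3
After 6 (craft plank): glass=1 mica=3 plank=6
After 7 (gather 5 mica): glass=1 mica=8 plank=6
After 8 (gather 4 mica): glass=1 mica=12 plank=6

Answer: yes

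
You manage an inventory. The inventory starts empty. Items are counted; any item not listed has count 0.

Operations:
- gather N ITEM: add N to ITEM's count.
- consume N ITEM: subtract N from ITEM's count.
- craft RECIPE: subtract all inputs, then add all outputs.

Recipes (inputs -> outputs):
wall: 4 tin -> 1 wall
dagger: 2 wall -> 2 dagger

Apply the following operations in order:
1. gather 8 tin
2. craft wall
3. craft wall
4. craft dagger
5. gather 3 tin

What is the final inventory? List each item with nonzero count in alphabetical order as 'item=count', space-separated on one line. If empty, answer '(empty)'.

After 1 (gather 8 tin): tin=8
After 2 (craft wall): tin=4 wall=1
After 3 (craft wall): wall=2
After 4 (craft dagger): dagger=2
After 5 (gather 3 tin): dagger=2 tin=3

Answer: dagger=2 tin=3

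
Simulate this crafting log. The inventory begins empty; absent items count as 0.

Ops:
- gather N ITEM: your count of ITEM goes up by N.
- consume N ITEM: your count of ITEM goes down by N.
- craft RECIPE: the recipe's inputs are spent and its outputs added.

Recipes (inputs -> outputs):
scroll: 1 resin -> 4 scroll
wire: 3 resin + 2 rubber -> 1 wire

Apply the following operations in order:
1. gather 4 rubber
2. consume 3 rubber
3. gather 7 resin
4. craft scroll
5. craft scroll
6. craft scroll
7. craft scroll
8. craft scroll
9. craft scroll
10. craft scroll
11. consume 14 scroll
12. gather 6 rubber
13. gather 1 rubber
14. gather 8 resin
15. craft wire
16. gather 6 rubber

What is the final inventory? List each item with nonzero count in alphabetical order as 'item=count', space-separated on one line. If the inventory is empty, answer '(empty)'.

After 1 (gather 4 rubber): rubber=4
After 2 (consume 3 rubber): rubber=1
After 3 (gather 7 resin): resin=7 rubber=1
After 4 (craft scroll): resin=6 rubber=1 scroll=4
After 5 (craft scroll): resin=5 rubber=1 scroll=8
After 6 (craft scroll): resin=4 rubber=1 scroll=12
After 7 (craft scroll): resin=3 rubber=1 scroll=16
After 8 (craft scroll): resin=2 rubber=1 scroll=20
After 9 (craft scroll): resin=1 rubber=1 scroll=24
After 10 (craft scroll): rubber=1 scroll=28
After 11 (consume 14 scroll): rubber=1 scroll=14
After 12 (gather 6 rubber): rubber=7 scroll=14
After 13 (gather 1 rubber): rubber=8 scroll=14
After 14 (gather 8 resin): resin=8 rubber=8 scroll=14
After 15 (craft wire): resin=5 rubber=6 scroll=14 wire=1
After 16 (gather 6 rubber): resin=5 rubber=12 scroll=14 wire=1

Answer: resin=5 rubber=12 scroll=14 wire=1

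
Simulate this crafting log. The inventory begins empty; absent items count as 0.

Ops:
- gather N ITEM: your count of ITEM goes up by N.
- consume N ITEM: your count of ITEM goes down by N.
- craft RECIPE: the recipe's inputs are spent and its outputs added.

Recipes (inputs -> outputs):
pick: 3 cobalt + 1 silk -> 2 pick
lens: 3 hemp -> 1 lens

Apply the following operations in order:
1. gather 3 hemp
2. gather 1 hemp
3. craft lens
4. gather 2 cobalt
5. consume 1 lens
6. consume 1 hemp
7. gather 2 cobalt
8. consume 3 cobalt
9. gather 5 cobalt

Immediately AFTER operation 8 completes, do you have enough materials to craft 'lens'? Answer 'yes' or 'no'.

After 1 (gather 3 hemp): hemp=3
After 2 (gather 1 hemp): hemp=4
After 3 (craft lens): hemp=1 lens=1
After 4 (gather 2 cobalt): cobalt=2 hemp=1 lens=1
After 5 (consume 1 lens): cobalt=2 hemp=1
After 6 (consume 1 hemp): cobalt=2
After 7 (gather 2 cobalt): cobalt=4
After 8 (consume 3 cobalt): cobalt=1

Answer: no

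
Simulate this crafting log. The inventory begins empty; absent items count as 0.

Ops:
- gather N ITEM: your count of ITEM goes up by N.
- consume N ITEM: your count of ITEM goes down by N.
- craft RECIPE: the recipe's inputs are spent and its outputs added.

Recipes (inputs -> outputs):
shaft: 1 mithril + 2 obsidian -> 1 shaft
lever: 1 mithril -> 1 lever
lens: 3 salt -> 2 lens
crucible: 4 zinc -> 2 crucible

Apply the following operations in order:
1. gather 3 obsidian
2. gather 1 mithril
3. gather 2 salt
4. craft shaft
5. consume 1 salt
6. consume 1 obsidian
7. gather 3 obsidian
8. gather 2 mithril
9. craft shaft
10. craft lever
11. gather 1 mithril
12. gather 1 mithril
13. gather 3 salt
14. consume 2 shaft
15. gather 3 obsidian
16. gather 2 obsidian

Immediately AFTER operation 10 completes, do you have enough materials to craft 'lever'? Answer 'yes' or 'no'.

After 1 (gather 3 obsidian): obsidian=3
After 2 (gather 1 mithril): mithril=1 obsidian=3
After 3 (gather 2 salt): mithril=1 obsidian=3 salt=2
After 4 (craft shaft): obsidian=1 salt=2 shaft=1
After 5 (consume 1 salt): obsidian=1 salt=1 shaft=1
After 6 (consume 1 obsidian): salt=1 shaft=1
After 7 (gather 3 obsidian): obsidian=3 salt=1 shaft=1
After 8 (gather 2 mithril): mithril=2 obsidian=3 salt=1 shaft=1
After 9 (craft shaft): mithril=1 obsidian=1 salt=1 shaft=2
After 10 (craft lever): lever=1 obsidian=1 salt=1 shaft=2

Answer: no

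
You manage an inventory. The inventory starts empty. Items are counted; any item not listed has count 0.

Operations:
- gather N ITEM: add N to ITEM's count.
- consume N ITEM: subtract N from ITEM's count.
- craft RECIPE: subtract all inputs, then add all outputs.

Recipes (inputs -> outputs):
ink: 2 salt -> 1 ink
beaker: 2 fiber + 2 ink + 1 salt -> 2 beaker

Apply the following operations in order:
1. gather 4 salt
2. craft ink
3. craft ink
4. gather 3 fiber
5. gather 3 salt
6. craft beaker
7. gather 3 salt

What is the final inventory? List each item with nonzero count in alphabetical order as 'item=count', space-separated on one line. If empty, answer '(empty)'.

Answer: beaker=2 fiber=1 salt=5

Derivation:
After 1 (gather 4 salt): salt=4
After 2 (craft ink): ink=1 salt=2
After 3 (craft ink): ink=2
After 4 (gather 3 fiber): fiber=3 ink=2
After 5 (gather 3 salt): fiber=3 ink=2 salt=3
After 6 (craft beaker): beaker=2 fiber=1 salt=2
After 7 (gather 3 salt): beaker=2 fiber=1 salt=5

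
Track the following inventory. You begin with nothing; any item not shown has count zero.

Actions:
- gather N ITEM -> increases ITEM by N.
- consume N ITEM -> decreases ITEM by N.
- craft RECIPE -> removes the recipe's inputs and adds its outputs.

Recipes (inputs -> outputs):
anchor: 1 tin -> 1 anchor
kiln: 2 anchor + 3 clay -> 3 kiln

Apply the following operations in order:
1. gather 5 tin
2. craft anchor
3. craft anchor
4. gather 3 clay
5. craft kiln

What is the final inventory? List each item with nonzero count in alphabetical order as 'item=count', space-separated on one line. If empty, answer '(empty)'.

Answer: kiln=3 tin=3

Derivation:
After 1 (gather 5 tin): tin=5
After 2 (craft anchor): anchor=1 tin=4
After 3 (craft anchor): anchor=2 tin=3
After 4 (gather 3 clay): anchor=2 clay=3 tin=3
After 5 (craft kiln): kiln=3 tin=3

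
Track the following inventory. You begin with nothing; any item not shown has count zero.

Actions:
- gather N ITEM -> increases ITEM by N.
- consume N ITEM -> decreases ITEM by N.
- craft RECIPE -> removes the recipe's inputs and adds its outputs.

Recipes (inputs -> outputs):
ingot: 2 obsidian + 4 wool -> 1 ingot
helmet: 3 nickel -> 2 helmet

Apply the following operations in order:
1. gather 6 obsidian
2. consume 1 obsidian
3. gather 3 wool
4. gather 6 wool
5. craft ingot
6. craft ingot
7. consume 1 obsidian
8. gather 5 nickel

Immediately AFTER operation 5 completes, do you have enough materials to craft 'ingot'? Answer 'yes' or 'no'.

After 1 (gather 6 obsidian): obsidian=6
After 2 (consume 1 obsidian): obsidian=5
After 3 (gather 3 wool): obsidian=5 wool=3
After 4 (gather 6 wool): obsidian=5 wool=9
After 5 (craft ingot): ingot=1 obsidian=3 wool=5

Answer: yes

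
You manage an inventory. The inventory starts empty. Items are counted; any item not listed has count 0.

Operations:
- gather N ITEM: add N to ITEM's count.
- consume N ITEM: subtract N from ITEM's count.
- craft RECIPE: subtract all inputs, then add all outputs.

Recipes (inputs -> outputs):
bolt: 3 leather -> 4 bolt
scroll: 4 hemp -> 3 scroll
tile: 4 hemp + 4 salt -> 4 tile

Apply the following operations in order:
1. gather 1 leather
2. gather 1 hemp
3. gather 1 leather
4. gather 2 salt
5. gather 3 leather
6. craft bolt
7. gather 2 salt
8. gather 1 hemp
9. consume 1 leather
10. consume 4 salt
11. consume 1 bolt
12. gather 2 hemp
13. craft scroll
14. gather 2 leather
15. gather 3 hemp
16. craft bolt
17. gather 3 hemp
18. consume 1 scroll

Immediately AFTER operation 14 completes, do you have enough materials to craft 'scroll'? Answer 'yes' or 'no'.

Answer: no

Derivation:
After 1 (gather 1 leather): leather=1
After 2 (gather 1 hemp): hemp=1 leather=1
After 3 (gather 1 leather): hemp=1 leather=2
After 4 (gather 2 salt): hemp=1 leather=2 salt=2
After 5 (gather 3 leather): hemp=1 leather=5 salt=2
After 6 (craft bolt): bolt=4 hemp=1 leather=2 salt=2
After 7 (gather 2 salt): bolt=4 hemp=1 leather=2 salt=4
After 8 (gather 1 hemp): bolt=4 hemp=2 leather=2 salt=4
After 9 (consume 1 leather): bolt=4 hemp=2 leather=1 salt=4
After 10 (consume 4 salt): bolt=4 hemp=2 leather=1
After 11 (consume 1 bolt): bolt=3 hemp=2 leather=1
After 12 (gather 2 hemp): bolt=3 hemp=4 leather=1
After 13 (craft scroll): bolt=3 leather=1 scroll=3
After 14 (gather 2 leather): bolt=3 leather=3 scroll=3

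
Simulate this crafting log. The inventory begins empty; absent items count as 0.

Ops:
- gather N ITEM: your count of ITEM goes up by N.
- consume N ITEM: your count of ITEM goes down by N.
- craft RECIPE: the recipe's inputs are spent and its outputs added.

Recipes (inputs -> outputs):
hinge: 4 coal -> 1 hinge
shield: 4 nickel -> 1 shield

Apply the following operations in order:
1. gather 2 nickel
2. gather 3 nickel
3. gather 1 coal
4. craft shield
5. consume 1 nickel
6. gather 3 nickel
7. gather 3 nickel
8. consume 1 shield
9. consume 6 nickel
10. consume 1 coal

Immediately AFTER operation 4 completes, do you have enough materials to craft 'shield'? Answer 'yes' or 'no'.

Answer: no

Derivation:
After 1 (gather 2 nickel): nickel=2
After 2 (gather 3 nickel): nickel=5
After 3 (gather 1 coal): coal=1 nickel=5
After 4 (craft shield): coal=1 nickel=1 shield=1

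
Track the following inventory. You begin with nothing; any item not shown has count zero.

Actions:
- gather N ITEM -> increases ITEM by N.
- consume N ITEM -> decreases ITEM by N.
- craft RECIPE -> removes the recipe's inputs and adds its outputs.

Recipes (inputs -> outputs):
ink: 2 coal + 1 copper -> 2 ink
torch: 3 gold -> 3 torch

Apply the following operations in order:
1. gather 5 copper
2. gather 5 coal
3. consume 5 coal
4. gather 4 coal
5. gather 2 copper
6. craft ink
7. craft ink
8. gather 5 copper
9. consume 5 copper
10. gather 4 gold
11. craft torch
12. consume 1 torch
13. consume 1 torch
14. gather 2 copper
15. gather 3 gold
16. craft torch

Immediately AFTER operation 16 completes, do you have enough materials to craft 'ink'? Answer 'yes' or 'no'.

After 1 (gather 5 copper): copper=5
After 2 (gather 5 coal): coal=5 copper=5
After 3 (consume 5 coal): copper=5
After 4 (gather 4 coal): coal=4 copper=5
After 5 (gather 2 copper): coal=4 copper=7
After 6 (craft ink): coal=2 copper=6 ink=2
After 7 (craft ink): copper=5 ink=4
After 8 (gather 5 copper): copper=10 ink=4
After 9 (consume 5 copper): copper=5 ink=4
After 10 (gather 4 gold): copper=5 gold=4 ink=4
After 11 (craft torch): copper=5 gold=1 ink=4 torch=3
After 12 (consume 1 torch): copper=5 gold=1 ink=4 torch=2
After 13 (consume 1 torch): copper=5 gold=1 ink=4 torch=1
After 14 (gather 2 copper): copper=7 gold=1 ink=4 torch=1
After 15 (gather 3 gold): copper=7 gold=4 ink=4 torch=1
After 16 (craft torch): copper=7 gold=1 ink=4 torch=4

Answer: no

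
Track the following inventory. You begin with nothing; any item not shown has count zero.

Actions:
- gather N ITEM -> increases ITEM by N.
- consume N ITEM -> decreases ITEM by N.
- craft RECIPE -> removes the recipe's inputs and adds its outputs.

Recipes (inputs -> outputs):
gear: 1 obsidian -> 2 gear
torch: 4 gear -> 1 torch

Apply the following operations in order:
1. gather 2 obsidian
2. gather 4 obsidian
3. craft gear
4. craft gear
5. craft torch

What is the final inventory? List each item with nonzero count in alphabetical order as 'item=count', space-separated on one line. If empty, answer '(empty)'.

Answer: obsidian=4 torch=1

Derivation:
After 1 (gather 2 obsidian): obsidian=2
After 2 (gather 4 obsidian): obsidian=6
After 3 (craft gear): gear=2 obsidian=5
After 4 (craft gear): gear=4 obsidian=4
After 5 (craft torch): obsidian=4 torch=1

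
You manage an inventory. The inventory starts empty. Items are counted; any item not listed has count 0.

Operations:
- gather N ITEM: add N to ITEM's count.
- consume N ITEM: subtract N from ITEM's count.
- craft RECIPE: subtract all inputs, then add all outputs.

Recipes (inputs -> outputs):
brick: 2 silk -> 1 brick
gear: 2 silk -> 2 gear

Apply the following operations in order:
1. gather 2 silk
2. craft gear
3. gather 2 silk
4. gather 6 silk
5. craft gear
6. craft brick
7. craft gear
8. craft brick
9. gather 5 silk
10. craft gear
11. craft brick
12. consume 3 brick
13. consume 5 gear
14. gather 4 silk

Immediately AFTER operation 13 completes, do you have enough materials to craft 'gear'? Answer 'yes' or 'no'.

After 1 (gather 2 silk): silk=2
After 2 (craft gear): gear=2
After 3 (gather 2 silk): gear=2 silk=2
After 4 (gather 6 silk): gear=2 silk=8
After 5 (craft gear): gear=4 silk=6
After 6 (craft brick): brick=1 gear=4 silk=4
After 7 (craft gear): brick=1 gear=6 silk=2
After 8 (craft brick): brick=2 gear=6
After 9 (gather 5 silk): brick=2 gear=6 silk=5
After 10 (craft gear): brick=2 gear=8 silk=3
After 11 (craft brick): brick=3 gear=8 silk=1
After 12 (consume 3 brick): gear=8 silk=1
After 13 (consume 5 gear): gear=3 silk=1

Answer: no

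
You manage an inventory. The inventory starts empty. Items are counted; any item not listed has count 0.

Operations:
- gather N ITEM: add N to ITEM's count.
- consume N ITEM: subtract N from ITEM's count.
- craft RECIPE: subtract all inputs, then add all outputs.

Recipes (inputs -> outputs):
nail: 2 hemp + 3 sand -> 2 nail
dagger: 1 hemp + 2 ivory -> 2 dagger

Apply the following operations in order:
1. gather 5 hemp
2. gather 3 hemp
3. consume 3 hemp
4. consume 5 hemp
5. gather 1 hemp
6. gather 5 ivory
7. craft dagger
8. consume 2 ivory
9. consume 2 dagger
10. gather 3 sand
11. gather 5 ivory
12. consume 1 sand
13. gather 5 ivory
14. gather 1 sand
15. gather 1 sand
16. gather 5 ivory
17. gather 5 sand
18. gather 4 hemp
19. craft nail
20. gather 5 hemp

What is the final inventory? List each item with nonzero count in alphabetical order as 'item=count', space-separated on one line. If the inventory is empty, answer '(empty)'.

Answer: hemp=7 ivory=16 nail=2 sand=6

Derivation:
After 1 (gather 5 hemp): hemp=5
After 2 (gather 3 hemp): hemp=8
After 3 (consume 3 hemp): hemp=5
After 4 (consume 5 hemp): (empty)
After 5 (gather 1 hemp): hemp=1
After 6 (gather 5 ivory): hemp=1 ivory=5
After 7 (craft dagger): dagger=2 ivory=3
After 8 (consume 2 ivory): dagger=2 ivory=1
After 9 (consume 2 dagger): ivory=1
After 10 (gather 3 sand): ivory=1 sand=3
After 11 (gather 5 ivory): ivory=6 sand=3
After 12 (consume 1 sand): ivory=6 sand=2
After 13 (gather 5 ivory): ivory=11 sand=2
After 14 (gather 1 sand): ivory=11 sand=3
After 15 (gather 1 sand): ivory=11 sand=4
After 16 (gather 5 ivory): ivory=16 sand=4
After 17 (gather 5 sand): ivory=16 sand=9
After 18 (gather 4 hemp): hemp=4 ivory=16 sand=9
After 19 (craft nail): hemp=2 ivory=16 nail=2 sand=6
After 20 (gather 5 hemp): hemp=7 ivory=16 nail=2 sand=6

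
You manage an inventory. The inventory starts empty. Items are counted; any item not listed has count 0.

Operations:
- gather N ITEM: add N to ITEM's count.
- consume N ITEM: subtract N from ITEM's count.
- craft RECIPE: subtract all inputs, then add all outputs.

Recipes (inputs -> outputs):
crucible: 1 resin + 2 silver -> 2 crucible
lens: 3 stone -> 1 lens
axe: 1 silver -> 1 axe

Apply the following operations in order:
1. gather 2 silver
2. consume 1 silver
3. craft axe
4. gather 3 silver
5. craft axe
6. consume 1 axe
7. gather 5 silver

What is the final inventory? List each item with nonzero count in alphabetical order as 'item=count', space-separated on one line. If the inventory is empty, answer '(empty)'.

Answer: axe=1 silver=7

Derivation:
After 1 (gather 2 silver): silver=2
After 2 (consume 1 silver): silver=1
After 3 (craft axe): axe=1
After 4 (gather 3 silver): axe=1 silver=3
After 5 (craft axe): axe=2 silver=2
After 6 (consume 1 axe): axe=1 silver=2
After 7 (gather 5 silver): axe=1 silver=7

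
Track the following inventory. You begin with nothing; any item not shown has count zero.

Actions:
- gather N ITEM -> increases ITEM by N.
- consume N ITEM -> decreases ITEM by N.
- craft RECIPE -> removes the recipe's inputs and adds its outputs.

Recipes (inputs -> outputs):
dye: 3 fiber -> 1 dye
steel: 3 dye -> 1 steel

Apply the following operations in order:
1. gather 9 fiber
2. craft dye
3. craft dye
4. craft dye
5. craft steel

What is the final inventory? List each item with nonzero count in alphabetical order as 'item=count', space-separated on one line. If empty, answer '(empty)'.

Answer: steel=1

Derivation:
After 1 (gather 9 fiber): fiber=9
After 2 (craft dye): dye=1 fiber=6
After 3 (craft dye): dye=2 fiber=3
After 4 (craft dye): dye=3
After 5 (craft steel): steel=1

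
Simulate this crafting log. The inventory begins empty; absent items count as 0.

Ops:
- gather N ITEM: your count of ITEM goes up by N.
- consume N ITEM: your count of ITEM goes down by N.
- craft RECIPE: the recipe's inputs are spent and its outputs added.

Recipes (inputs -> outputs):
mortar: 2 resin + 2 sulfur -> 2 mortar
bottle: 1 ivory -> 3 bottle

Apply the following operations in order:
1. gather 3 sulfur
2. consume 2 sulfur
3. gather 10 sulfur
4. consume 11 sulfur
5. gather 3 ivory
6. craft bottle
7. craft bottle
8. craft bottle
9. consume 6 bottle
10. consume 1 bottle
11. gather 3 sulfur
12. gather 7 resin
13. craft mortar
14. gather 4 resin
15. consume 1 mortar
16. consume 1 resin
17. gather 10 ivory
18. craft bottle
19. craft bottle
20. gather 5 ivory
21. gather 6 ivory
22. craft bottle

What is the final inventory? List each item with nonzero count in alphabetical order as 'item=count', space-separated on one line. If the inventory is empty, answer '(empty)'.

After 1 (gather 3 sulfur): sulfur=3
After 2 (consume 2 sulfur): sulfur=1
After 3 (gather 10 sulfur): sulfur=11
After 4 (consume 11 sulfur): (empty)
After 5 (gather 3 ivory): ivory=3
After 6 (craft bottle): bottle=3 ivory=2
After 7 (craft bottle): bottle=6 ivory=1
After 8 (craft bottle): bottle=9
After 9 (consume 6 bottle): bottle=3
After 10 (consume 1 bottle): bottle=2
After 11 (gather 3 sulfur): bottle=2 sulfur=3
After 12 (gather 7 resin): bottle=2 resin=7 sulfur=3
After 13 (craft mortar): bottle=2 mortar=2 resin=5 sulfur=1
After 14 (gather 4 resin): bottle=2 mortar=2 resin=9 sulfur=1
After 15 (consume 1 mortar): bottle=2 mortar=1 resin=9 sulfur=1
After 16 (consume 1 resin): bottle=2 mortar=1 resin=8 sulfur=1
After 17 (gather 10 ivory): bottle=2 ivory=10 mortar=1 resin=8 sulfur=1
After 18 (craft bottle): bottle=5 ivory=9 mortar=1 resin=8 sulfur=1
After 19 (craft bottle): bottle=8 ivory=8 mortar=1 resin=8 sulfur=1
After 20 (gather 5 ivory): bottle=8 ivory=13 mortar=1 resin=8 sulfur=1
After 21 (gather 6 ivory): bottle=8 ivory=19 mortar=1 resin=8 sulfur=1
After 22 (craft bottle): bottle=11 ivory=18 mortar=1 resin=8 sulfur=1

Answer: bottle=11 ivory=18 mortar=1 resin=8 sulfur=1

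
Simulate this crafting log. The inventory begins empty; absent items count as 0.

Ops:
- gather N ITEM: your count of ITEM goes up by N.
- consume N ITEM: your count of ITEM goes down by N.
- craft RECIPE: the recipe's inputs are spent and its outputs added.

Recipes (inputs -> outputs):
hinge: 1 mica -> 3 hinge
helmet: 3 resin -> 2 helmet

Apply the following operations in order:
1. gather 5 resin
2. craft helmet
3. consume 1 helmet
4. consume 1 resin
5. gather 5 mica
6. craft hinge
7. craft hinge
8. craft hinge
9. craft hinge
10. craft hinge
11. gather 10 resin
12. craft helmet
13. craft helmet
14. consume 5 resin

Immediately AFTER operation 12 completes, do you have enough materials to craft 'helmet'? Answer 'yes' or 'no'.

After 1 (gather 5 resin): resin=5
After 2 (craft helmet): helmet=2 resin=2
After 3 (consume 1 helmet): helmet=1 resin=2
After 4 (consume 1 resin): helmet=1 resin=1
After 5 (gather 5 mica): helmet=1 mica=5 resin=1
After 6 (craft hinge): helmet=1 hinge=3 mica=4 resin=1
After 7 (craft hinge): helmet=1 hinge=6 mica=3 resin=1
After 8 (craft hinge): helmet=1 hinge=9 mica=2 resin=1
After 9 (craft hinge): helmet=1 hinge=12 mica=1 resin=1
After 10 (craft hinge): helmet=1 hinge=15 resin=1
After 11 (gather 10 resin): helmet=1 hinge=15 resin=11
After 12 (craft helmet): helmet=3 hinge=15 resin=8

Answer: yes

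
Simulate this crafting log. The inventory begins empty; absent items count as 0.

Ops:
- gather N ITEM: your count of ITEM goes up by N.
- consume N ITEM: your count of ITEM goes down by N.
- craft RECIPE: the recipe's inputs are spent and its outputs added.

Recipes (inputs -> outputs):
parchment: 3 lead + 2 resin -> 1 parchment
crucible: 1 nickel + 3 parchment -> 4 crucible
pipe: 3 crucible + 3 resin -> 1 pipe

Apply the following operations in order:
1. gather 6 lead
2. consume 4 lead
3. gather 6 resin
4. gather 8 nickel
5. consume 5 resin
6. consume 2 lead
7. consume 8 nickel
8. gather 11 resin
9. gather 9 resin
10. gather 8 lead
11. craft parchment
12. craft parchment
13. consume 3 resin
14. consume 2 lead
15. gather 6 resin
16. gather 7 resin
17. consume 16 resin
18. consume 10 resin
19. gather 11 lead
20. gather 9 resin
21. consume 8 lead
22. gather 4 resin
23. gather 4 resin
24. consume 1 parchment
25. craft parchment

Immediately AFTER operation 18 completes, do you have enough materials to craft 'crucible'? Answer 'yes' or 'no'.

After 1 (gather 6 lead): lead=6
After 2 (consume 4 lead): lead=2
After 3 (gather 6 resin): lead=2 resin=6
After 4 (gather 8 nickel): lead=2 nickel=8 resin=6
After 5 (consume 5 resin): lead=2 nickel=8 resin=1
After 6 (consume 2 lead): nickel=8 resin=1
After 7 (consume 8 nickel): resin=1
After 8 (gather 11 resin): resin=12
After 9 (gather 9 resin): resin=21
After 10 (gather 8 lead): lead=8 resin=21
After 11 (craft parchment): lead=5 parchment=1 resin=19
After 12 (craft parchment): lead=2 parchment=2 resin=17
After 13 (consume 3 resin): lead=2 parchment=2 resin=14
After 14 (consume 2 lead): parchment=2 resin=14
After 15 (gather 6 resin): parchment=2 resin=20
After 16 (gather 7 resin): parchment=2 resin=27
After 17 (consume 16 resin): parchment=2 resin=11
After 18 (consume 10 resin): parchment=2 resin=1

Answer: no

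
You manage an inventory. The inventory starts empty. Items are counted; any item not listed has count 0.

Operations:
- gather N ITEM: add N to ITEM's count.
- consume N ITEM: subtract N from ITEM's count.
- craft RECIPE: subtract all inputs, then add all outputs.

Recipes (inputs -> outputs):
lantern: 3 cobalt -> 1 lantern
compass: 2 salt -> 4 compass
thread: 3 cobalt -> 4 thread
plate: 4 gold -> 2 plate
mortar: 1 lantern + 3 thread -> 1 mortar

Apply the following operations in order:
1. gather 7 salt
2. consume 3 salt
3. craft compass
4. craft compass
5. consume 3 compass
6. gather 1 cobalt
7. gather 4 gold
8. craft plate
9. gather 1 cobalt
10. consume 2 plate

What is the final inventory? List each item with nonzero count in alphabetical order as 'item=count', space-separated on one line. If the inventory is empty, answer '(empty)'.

Answer: cobalt=2 compass=5

Derivation:
After 1 (gather 7 salt): salt=7
After 2 (consume 3 salt): salt=4
After 3 (craft compass): compass=4 salt=2
After 4 (craft compass): compass=8
After 5 (consume 3 compass): compass=5
After 6 (gather 1 cobalt): cobalt=1 compass=5
After 7 (gather 4 gold): cobalt=1 compass=5 gold=4
After 8 (craft plate): cobalt=1 compass=5 plate=2
After 9 (gather 1 cobalt): cobalt=2 compass=5 plate=2
After 10 (consume 2 plate): cobalt=2 compass=5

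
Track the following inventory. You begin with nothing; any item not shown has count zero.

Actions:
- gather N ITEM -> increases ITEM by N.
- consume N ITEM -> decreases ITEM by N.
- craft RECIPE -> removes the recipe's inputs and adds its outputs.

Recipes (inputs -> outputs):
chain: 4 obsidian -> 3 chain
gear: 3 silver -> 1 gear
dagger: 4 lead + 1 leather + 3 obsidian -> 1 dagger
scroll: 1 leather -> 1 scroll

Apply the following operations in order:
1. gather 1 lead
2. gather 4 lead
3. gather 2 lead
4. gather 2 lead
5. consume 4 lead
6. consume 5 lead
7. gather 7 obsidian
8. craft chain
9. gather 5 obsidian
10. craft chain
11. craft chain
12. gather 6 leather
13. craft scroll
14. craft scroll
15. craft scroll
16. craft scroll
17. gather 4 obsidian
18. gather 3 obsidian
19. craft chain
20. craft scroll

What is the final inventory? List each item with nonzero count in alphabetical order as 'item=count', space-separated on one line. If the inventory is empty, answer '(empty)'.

Answer: chain=12 leather=1 obsidian=3 scroll=5

Derivation:
After 1 (gather 1 lead): lead=1
After 2 (gather 4 lead): lead=5
After 3 (gather 2 lead): lead=7
After 4 (gather 2 lead): lead=9
After 5 (consume 4 lead): lead=5
After 6 (consume 5 lead): (empty)
After 7 (gather 7 obsidian): obsidian=7
After 8 (craft chain): chain=3 obsidian=3
After 9 (gather 5 obsidian): chain=3 obsidian=8
After 10 (craft chain): chain=6 obsidian=4
After 11 (craft chain): chain=9
After 12 (gather 6 leather): chain=9 leather=6
After 13 (craft scroll): chain=9 leather=5 scroll=1
After 14 (craft scroll): chain=9 leather=4 scroll=2
After 15 (craft scroll): chain=9 leather=3 scroll=3
After 16 (craft scroll): chain=9 leather=2 scroll=4
After 17 (gather 4 obsidian): chain=9 leather=2 obsidian=4 scroll=4
After 18 (gather 3 obsidian): chain=9 leather=2 obsidian=7 scroll=4
After 19 (craft chain): chain=12 leather=2 obsidian=3 scroll=4
After 20 (craft scroll): chain=12 leather=1 obsidian=3 scroll=5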